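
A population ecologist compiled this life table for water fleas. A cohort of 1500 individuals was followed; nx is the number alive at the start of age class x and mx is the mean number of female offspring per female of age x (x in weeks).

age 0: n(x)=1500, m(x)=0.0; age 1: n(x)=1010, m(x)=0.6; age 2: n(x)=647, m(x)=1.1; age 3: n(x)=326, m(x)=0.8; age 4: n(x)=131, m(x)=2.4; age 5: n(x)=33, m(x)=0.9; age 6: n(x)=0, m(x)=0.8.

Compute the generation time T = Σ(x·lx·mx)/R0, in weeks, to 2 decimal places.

2.19

lx = nx/n0 = nx/1500: 1, 0.67333…, 0.43133…, 0.21733…, 0.08733…, 0.022, 0
lx·mx: 0, 0.404…, 0.474467…, 0.173867…, 0.2096…, 0.0198, 0 → R0 = 1.281733…
x·lx·mx: 0, 0.404…, 0.948933…, 0.5216…, 0.8384…, 0.099, 0 → Σ = 2.811933…
T = 2.811933… / 1.281733… = 2.193852… → 2.19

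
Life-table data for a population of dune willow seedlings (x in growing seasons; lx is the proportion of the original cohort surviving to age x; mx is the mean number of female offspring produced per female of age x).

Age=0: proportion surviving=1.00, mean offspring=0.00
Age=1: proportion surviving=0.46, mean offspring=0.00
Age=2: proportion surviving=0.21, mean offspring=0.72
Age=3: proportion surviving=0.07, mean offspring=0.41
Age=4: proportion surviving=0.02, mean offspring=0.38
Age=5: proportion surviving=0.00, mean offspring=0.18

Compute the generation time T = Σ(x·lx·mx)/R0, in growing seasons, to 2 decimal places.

2.23

lx·mx: 0, 0, 0.1512, 0.0287, 0.0076, 0 → R0 = 0.1875
x·lx·mx: 0, 0, 0.3024, 0.0861, 0.0304, 0 → Σ = 0.4189
T = 0.4189 / 0.1875 = 2.234133… → 2.23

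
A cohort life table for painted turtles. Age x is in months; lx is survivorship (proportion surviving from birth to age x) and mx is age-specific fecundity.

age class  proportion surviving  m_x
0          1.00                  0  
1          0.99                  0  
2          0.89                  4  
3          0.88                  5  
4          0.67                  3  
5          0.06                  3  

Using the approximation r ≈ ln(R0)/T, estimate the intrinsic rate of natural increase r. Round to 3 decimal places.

R0 = Σ lx·mx = 0 + 0 + 3.56 + 4.4 + 2.01 + 0.18 = 10.15
Σ x·lx·mx = 29.26; T = 29.26/10.15 = 2.88276…
r ≈ ln(R0)/T = ln(10.15)/2.88276… = 0.80391… → 0.804

0.804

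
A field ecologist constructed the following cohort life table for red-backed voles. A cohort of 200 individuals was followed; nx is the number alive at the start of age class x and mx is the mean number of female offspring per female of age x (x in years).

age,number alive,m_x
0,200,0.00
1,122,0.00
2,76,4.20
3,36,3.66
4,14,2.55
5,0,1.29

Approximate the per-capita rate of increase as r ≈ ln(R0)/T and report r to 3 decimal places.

0.368

lx = nx/n0 = nx/200: 1, 0.61, 0.38, 0.18, 0.07, 0
R0 = Σ lx·mx = 0 + 0 + 1.596 + 0.6588 + 0.1785 + 0 = 2.4333
Σ x·lx·mx = 5.8824; T = 5.8824/2.4333 = 2.41746…
r ≈ ln(R0)/T = ln(2.4333)/2.41746… = 0.36784… → 0.368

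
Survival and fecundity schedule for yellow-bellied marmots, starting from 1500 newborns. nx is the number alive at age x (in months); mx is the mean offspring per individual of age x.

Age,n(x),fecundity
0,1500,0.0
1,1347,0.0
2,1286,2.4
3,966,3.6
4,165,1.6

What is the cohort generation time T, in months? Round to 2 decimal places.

lx = nx/n0 = nx/1500: 1, 0.898, 0.85733…, 0.644, 0.11
lx·mx: 0, 0, 2.0576…, 2.3184, 0.176 → R0 = 4.552…
x·lx·mx: 0, 0, 4.1152…, 6.9552, 0.704 → Σ = 11.7744…
T = 11.7744… / 4.552… = 2.586643… → 2.59

2.59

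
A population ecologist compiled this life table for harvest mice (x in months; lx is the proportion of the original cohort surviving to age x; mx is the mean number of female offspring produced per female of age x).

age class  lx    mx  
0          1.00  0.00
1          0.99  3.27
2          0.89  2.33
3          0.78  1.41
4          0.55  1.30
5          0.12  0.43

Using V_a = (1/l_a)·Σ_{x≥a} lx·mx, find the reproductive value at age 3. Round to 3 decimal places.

2.393

lx·mx for x ≥ 3: 1.0998, 0.715, 0.0516 → sum = 1.8664
V_3 = 1.8664 / l_3 = 1.8664 / 0.78 = 2.392821… → 2.393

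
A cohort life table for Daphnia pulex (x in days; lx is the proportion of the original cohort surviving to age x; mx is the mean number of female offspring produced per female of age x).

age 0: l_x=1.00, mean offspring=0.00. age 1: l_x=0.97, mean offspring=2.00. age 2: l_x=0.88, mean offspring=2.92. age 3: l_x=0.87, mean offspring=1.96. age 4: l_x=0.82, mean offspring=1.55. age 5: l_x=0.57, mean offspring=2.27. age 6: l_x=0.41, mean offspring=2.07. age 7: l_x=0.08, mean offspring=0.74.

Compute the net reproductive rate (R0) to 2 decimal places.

lx·mx by age: 0, 1.94, 2.5696, 1.7052, 1.271, 1.2939, 0.8487, 0.0592
R0 = Σ lx·mx = 9.6876 → 9.69

9.69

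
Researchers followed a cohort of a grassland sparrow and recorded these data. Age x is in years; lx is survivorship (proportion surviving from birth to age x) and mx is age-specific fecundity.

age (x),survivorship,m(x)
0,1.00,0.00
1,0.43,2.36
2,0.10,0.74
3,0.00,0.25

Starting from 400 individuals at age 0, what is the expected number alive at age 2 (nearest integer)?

40

Expected survivors = N0 · l_2 = 400 × 0.10 = 40 → 40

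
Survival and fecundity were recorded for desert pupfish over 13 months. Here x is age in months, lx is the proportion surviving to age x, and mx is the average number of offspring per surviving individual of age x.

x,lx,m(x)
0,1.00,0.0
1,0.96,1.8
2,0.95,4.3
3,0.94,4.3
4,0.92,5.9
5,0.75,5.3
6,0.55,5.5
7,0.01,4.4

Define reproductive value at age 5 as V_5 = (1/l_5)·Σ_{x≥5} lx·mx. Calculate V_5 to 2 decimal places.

9.39

lx·mx for x ≥ 5: 3.975, 3.025, 0.044 → sum = 7.044
V_5 = 7.044 / l_5 = 7.044 / 0.75 = 9.392 → 9.39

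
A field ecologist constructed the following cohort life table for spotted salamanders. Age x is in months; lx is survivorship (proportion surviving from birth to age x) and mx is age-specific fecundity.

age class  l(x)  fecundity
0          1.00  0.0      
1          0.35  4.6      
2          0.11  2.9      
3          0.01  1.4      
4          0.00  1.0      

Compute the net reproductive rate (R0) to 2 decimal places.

1.94

lx·mx by age: 0, 1.61, 0.319, 0.014, 0
R0 = Σ lx·mx = 1.943 → 1.94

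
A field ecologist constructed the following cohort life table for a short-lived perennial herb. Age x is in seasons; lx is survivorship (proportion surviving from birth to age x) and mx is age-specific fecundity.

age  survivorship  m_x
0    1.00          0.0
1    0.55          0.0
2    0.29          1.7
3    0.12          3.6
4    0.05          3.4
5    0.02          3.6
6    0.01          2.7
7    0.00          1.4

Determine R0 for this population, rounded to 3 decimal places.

1.194

lx·mx by age: 0, 0, 0.493, 0.432, 0.17, 0.072, 0.027, 0
R0 = Σ lx·mx = 1.194 → 1.194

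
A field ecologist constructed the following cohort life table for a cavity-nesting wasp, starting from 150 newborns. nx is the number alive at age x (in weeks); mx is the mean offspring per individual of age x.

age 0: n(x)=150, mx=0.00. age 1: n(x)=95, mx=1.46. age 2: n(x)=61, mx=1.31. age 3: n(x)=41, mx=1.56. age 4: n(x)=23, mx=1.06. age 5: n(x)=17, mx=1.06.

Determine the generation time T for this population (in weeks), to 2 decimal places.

lx = nx/n0 = nx/150: 1, 0.63333…, 0.40667…, 0.27333…, 0.15333…, 0.11333…
lx·mx: 0, 0.924667…, 0.532733…, 0.4264…, 0.162533…, 0.120133… → R0 = 2.166467…
x·lx·mx: 0, 0.924667…, 1.065467…, 1.2792…, 0.650133…, 0.600667… → Σ = 4.520133…
T = 4.520133… / 2.166467… = 2.086408… → 2.09

2.09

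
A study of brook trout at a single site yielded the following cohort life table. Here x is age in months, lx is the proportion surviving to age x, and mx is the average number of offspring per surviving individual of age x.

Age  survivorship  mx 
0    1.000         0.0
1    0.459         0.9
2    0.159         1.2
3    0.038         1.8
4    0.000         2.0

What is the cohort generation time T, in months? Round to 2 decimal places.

1.49

lx·mx: 0, 0.4131, 0.1908, 0.0684, 0 → R0 = 0.6723
x·lx·mx: 0, 0.4131, 0.3816, 0.2052, 0 → Σ = 0.9999
T = 0.9999 / 0.6723 = 1.487282… → 1.49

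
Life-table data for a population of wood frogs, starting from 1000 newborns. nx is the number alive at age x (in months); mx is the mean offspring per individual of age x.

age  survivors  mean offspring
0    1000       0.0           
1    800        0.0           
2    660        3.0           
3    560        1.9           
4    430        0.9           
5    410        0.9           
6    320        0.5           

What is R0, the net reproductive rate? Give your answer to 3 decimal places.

3.960

lx = nx/n0 = nx/1000: 1, 0.8, 0.66, 0.56, 0.43, 0.41, 0.32
lx·mx by age: 0, 0, 1.98, 1.064, 0.387, 0.369, 0.16
R0 = Σ lx·mx = 3.96 → 3.960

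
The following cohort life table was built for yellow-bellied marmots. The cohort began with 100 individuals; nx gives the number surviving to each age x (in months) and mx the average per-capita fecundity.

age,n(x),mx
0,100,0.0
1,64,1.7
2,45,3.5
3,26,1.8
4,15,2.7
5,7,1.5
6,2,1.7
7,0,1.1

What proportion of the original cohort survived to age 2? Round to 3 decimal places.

l_2 = n_2/n_0 = 45/100 = 0.45 → 0.450

0.450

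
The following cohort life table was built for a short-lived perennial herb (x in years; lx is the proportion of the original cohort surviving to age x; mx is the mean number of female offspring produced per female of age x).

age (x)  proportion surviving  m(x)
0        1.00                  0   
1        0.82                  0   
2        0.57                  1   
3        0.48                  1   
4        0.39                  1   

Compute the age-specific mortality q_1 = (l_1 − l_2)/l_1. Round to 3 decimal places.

q_1 = (l_1 − l_2) / l_1 = (0.82 − 0.57) / 0.82
     = 0.25 / 0.82 = 0.304878… → 0.305

0.305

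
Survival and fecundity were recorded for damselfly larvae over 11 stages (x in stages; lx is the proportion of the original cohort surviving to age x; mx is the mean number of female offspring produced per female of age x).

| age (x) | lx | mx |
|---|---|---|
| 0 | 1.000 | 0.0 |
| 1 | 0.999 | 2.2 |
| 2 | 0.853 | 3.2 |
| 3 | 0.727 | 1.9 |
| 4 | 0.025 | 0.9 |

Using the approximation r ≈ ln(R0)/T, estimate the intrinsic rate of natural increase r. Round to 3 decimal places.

R0 = Σ lx·mx = 0 + 2.1978 + 2.7296 + 1.3813 + 0.0225 = 6.3312
Σ x·lx·mx = 11.8909; T = 11.8909/6.3312 = 1.87814…
r ≈ ln(R0)/T = ln(6.3312)/1.87814… = 0.98261… → 0.983

0.983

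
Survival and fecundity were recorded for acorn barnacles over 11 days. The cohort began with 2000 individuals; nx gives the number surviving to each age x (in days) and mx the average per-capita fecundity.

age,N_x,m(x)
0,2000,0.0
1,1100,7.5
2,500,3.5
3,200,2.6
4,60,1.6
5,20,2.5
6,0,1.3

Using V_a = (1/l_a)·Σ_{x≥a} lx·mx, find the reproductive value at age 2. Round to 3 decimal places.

4.832

lx = nx/n0 = nx/2000: 1, 0.55, 0.25, 0.1, 0.03, 0.01, 0
lx·mx for x ≥ 2: 0.875, 0.26, 0.048, 0.025, 0 → sum = 1.208
V_2 = 1.208 / l_2 = 1.208 / 0.25 = 4.832 → 4.832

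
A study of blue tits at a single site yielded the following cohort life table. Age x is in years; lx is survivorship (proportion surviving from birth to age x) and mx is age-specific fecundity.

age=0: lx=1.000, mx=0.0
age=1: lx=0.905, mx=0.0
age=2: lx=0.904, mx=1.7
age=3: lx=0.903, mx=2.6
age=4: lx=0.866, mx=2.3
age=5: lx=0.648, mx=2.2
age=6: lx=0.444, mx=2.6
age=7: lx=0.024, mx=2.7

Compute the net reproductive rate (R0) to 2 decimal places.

8.52

lx·mx by age: 0, 0, 1.5368, 2.3478, 1.9918, 1.4256, 1.1544, 0.0648
R0 = Σ lx·mx = 8.5212 → 8.52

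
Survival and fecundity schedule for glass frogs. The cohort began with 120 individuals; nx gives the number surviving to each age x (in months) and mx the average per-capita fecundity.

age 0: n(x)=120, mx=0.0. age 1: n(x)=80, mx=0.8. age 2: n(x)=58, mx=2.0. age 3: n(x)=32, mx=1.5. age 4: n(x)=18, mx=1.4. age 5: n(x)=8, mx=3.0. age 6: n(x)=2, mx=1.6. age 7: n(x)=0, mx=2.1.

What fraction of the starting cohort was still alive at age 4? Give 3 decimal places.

0.150

l_4 = n_4/n_0 = 18/120 = 0.15 → 0.150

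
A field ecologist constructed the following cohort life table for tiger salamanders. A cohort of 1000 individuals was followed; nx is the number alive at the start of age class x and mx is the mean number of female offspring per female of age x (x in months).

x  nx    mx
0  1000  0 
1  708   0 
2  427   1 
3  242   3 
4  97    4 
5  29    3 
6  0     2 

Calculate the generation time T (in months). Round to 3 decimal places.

lx = nx/n0 = nx/1000: 1, 0.708, 0.427, 0.242, 0.097, 0.029, 0
lx·mx: 0, 0, 0.427, 0.726, 0.388, 0.087, 0 → R0 = 1.628
x·lx·mx: 0, 0, 0.854, 2.178, 1.552, 0.435, 0 → Σ = 5.019
T = 5.019 / 1.628 = 3.082924… → 3.083

3.083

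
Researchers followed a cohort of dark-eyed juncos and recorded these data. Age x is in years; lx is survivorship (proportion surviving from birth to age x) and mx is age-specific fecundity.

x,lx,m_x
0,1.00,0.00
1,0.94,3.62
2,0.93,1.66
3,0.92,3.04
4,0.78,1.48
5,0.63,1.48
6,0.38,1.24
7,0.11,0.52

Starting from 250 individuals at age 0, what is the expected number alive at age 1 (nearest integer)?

Expected survivors = N0 · l_1 = 250 × 0.94 = 235 → 235

235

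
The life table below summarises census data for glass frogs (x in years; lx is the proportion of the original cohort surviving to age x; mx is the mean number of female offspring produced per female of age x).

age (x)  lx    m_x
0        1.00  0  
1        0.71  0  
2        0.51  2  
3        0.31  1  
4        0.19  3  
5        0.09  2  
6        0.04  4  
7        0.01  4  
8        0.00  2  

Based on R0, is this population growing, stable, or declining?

R0 = Σ lx·mx = 0 + 0 + 1.02 + 0.31 + 0.57 + 0.18 + 0.16 + 0.04 + 0 = 2.28
R0 > 1, so the population is growing.

growing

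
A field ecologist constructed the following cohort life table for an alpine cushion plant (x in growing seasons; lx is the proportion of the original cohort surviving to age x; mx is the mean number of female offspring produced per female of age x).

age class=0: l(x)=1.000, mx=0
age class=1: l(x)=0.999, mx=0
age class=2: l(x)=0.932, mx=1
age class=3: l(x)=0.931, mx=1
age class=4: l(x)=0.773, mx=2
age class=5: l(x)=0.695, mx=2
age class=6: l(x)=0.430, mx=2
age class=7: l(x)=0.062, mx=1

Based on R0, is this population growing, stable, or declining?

growing

R0 = Σ lx·mx = 0 + 0 + 0.932 + 0.931 + 1.546 + 1.39 + 0.86 + 0.062 = 5.721
R0 > 1, so the population is growing.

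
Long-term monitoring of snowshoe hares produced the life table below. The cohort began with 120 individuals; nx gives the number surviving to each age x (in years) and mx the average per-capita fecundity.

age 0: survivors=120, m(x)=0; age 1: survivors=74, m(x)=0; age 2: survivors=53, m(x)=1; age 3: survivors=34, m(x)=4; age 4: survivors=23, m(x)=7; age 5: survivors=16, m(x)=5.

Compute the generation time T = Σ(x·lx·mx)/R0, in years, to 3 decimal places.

lx = nx/n0 = nx/120: 1, 0.61667…, 0.44167…, 0.28333…, 0.19167…, 0.13333…
lx·mx: 0, 0, 0.441667…, 1.133333…, 1.341667…, 0.666667… → R0 = 3.583333…
x·lx·mx: 0, 0, 0.883333…, 3.4…, 5.366667…, 3.333333… → Σ = 12.983333…
T = 12.983333… / 3.583333… = 3.623256… → 3.623

3.623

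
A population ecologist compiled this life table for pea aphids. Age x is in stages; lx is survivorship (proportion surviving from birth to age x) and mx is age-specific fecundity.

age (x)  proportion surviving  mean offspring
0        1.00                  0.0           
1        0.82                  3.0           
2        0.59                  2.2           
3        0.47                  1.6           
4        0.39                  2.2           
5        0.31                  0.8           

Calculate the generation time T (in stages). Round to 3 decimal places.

lx·mx: 0, 2.46, 1.298, 0.752, 0.858, 0.248 → R0 = 5.616
x·lx·mx: 0, 2.46, 2.596, 2.256, 3.432, 1.24 → Σ = 11.984
T = 11.984 / 5.616 = 2.133903… → 2.134

2.134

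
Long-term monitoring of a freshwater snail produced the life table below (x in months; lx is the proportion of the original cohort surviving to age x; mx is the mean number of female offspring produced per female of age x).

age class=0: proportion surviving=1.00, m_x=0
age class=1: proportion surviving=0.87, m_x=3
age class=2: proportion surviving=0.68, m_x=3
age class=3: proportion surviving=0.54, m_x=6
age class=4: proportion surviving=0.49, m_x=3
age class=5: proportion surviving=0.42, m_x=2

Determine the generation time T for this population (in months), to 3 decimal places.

lx·mx: 0, 2.61, 2.04, 3.24, 1.47, 0.84 → R0 = 10.2
x·lx·mx: 0, 2.61, 4.08, 9.72, 5.88, 4.2 → Σ = 26.49
T = 26.49 / 10.2 = 2.597059… → 2.597

2.597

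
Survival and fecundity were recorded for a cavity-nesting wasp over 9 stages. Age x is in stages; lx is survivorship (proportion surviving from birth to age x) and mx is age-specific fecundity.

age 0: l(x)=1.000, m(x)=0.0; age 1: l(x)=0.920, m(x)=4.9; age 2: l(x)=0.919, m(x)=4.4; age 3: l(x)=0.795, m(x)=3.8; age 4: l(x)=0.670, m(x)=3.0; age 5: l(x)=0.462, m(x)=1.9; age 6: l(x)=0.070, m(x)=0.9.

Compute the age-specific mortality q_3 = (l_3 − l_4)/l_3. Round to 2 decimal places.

q_3 = (l_3 − l_4) / l_3 = (0.795 − 0.67) / 0.795
     = 0.125 / 0.795 = 0.157233… → 0.16

0.16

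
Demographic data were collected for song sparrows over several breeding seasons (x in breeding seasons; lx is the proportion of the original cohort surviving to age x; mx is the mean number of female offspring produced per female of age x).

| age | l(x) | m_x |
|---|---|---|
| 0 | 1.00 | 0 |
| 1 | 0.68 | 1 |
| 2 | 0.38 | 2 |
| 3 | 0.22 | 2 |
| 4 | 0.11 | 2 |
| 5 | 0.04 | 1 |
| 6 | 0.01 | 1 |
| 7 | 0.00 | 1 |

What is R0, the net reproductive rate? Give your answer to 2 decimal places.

lx·mx by age: 0, 0.68, 0.76, 0.44, 0.22, 0.04, 0.01, 0
R0 = Σ lx·mx = 2.15 → 2.15

2.15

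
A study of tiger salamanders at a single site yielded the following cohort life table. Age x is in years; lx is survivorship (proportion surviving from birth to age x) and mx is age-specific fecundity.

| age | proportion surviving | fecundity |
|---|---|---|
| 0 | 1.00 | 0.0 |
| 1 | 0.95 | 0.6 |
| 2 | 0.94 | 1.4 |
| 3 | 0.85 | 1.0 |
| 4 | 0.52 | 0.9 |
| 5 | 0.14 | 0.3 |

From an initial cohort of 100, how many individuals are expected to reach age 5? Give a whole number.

Expected survivors = N0 · l_5 = 100 × 0.14 = 14 → 14

14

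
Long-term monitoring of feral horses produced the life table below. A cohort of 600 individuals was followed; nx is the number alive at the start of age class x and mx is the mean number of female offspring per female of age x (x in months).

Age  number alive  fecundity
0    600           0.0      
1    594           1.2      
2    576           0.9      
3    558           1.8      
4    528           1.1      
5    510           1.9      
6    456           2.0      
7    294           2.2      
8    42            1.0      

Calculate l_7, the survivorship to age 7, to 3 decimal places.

l_7 = n_7/n_0 = 294/600 = 0.49 → 0.490

0.490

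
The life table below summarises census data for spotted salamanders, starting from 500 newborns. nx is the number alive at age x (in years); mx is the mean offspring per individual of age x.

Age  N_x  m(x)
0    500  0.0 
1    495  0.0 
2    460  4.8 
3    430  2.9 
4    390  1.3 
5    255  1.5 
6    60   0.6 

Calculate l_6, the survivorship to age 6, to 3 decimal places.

l_6 = n_6/n_0 = 60/500 = 0.12 → 0.120

0.120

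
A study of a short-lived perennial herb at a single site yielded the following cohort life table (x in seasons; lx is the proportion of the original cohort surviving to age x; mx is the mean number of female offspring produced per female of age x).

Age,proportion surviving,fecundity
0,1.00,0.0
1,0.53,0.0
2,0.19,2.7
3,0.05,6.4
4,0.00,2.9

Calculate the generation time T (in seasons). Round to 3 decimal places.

2.384

lx·mx: 0, 0, 0.513, 0.32, 0 → R0 = 0.833
x·lx·mx: 0, 0, 1.026, 0.96, 0 → Σ = 1.986
T = 1.986 / 0.833 = 2.384154… → 2.384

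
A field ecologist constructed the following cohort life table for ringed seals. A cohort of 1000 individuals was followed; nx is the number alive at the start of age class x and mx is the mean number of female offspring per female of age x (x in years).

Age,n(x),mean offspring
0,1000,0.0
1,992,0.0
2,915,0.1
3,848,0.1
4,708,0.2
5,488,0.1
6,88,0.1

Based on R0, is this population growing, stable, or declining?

lx = nx/n0 = nx/1000: 1, 0.992, 0.915, 0.848, 0.708, 0.488, 0.088
R0 = Σ lx·mx = 0 + 0 + 0.0915 + 0.0848 + 0.1416 + 0.0488 + 0.0088 = 0.3755
R0 < 1, so the population is declining.

declining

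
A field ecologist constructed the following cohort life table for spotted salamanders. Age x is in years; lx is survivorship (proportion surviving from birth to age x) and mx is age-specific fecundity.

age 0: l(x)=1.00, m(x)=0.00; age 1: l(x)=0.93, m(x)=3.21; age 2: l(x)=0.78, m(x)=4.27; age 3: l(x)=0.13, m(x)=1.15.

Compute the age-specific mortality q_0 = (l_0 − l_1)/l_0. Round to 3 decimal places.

0.070

q_0 = (l_0 − l_1) / l_0 = (1 − 0.93) / 1
     = 0.07 / 1 = 0.07 → 0.070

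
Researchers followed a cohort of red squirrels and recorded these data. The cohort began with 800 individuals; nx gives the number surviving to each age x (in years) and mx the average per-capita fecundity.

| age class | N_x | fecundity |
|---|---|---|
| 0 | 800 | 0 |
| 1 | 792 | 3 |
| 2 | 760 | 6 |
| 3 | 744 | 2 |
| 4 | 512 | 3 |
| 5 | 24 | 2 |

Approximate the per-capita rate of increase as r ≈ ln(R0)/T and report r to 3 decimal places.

lx = nx/n0 = nx/800: 1, 0.99, 0.95, 0.93, 0.64, 0.03
R0 = Σ lx·mx = 0 + 2.97 + 5.7 + 1.86 + 1.92 + 0.06 = 12.51
Σ x·lx·mx = 27.93; T = 27.93/12.51 = 2.23261…
r ≈ ln(R0)/T = ln(12.51)/2.23261… = 1.13165… → 1.132

1.132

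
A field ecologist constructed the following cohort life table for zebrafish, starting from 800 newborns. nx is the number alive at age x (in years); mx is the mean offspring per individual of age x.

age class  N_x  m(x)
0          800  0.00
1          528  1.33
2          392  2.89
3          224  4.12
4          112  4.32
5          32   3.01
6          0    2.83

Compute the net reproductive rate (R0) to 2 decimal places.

lx = nx/n0 = nx/800: 1, 0.66, 0.49, 0.28, 0.14, 0.04, 0
lx·mx by age: 0, 0.8778, 1.4161, 1.1536, 0.6048, 0.1204, 0
R0 = Σ lx·mx = 4.1727 → 4.17

4.17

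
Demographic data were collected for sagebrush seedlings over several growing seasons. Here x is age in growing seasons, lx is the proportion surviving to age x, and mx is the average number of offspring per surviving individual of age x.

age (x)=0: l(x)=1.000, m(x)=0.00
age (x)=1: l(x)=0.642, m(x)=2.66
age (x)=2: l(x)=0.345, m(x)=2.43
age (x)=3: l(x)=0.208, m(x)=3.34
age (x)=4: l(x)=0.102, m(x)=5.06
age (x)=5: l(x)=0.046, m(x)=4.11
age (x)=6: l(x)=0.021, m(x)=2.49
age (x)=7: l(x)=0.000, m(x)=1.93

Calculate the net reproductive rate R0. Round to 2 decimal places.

4.00

lx·mx by age: 0, 1.70772, 0.83835, 0.69472, 0.51612, 0.18906, 0.05229, 0
R0 = Σ lx·mx = 3.99826 → 4.00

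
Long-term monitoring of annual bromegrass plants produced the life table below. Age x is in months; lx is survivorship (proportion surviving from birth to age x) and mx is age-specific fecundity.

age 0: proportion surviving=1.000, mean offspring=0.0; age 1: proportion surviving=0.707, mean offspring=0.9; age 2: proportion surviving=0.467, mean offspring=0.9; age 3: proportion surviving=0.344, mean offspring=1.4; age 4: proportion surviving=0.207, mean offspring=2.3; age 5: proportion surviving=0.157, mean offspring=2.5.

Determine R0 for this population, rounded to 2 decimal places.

2.41

lx·mx by age: 0, 0.6363, 0.4203, 0.4816, 0.4761, 0.3925
R0 = Σ lx·mx = 2.4068 → 2.41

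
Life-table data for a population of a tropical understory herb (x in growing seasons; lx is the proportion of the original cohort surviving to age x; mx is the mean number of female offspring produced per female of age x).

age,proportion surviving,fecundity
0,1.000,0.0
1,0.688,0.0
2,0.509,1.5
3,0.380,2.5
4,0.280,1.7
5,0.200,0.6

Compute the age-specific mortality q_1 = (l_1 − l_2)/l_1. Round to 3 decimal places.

0.260

q_1 = (l_1 − l_2) / l_1 = (0.688 − 0.509) / 0.688
     = 0.179 / 0.688 = 0.260174… → 0.260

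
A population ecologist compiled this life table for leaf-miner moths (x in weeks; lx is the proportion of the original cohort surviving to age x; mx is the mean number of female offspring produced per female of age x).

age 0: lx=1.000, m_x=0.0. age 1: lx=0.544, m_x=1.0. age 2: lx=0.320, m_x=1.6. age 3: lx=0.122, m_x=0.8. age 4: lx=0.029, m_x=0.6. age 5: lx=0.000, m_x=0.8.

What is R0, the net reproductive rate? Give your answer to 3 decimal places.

1.171

lx·mx by age: 0, 0.544, 0.512, 0.0976, 0.0174, 0
R0 = Σ lx·mx = 1.171 → 1.171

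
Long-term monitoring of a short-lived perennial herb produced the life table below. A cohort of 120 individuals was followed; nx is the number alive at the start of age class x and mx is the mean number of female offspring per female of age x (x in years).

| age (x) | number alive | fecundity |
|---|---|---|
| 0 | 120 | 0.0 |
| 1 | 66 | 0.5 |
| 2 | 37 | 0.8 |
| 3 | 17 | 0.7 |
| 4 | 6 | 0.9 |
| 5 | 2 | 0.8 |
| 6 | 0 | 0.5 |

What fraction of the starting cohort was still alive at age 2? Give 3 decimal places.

l_2 = n_2/n_0 = 37/120 = 0.308333… → 0.308

0.308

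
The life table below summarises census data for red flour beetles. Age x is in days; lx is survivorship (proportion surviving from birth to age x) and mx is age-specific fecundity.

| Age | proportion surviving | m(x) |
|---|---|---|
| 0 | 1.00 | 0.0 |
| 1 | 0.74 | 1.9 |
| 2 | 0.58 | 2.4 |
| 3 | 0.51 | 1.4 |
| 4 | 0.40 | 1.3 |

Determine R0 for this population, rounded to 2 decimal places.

lx·mx by age: 0, 1.406, 1.392, 0.714, 0.52
R0 = Σ lx·mx = 4.032 → 4.03

4.03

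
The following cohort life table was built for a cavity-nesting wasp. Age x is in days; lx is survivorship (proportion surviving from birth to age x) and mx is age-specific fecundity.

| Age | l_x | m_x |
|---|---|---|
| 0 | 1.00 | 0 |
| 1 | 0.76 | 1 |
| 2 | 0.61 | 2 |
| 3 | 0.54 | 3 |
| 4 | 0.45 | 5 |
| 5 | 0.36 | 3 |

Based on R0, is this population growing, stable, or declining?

R0 = Σ lx·mx = 0 + 0.76 + 1.22 + 1.62 + 2.25 + 1.08 = 6.93
R0 > 1, so the population is growing.

growing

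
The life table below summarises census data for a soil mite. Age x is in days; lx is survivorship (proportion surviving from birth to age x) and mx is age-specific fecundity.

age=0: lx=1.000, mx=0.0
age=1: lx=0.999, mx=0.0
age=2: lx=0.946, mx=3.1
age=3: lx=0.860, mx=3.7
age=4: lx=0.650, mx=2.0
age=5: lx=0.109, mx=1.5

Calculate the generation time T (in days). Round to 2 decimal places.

lx·mx: 0, 0, 2.9326, 3.182, 1.3, 0.1635 → R0 = 7.5781
x·lx·mx: 0, 0, 5.8652, 9.546, 5.2, 0.8175 → Σ = 21.4287
T = 21.4287 / 7.5781 = 2.827714… → 2.83

2.83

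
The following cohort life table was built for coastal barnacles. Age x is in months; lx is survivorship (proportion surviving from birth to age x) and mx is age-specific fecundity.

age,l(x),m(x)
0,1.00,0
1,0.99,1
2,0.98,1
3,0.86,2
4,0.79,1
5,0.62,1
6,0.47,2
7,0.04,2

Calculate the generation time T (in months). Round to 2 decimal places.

lx·mx: 0, 0.99, 0.98, 1.72, 0.79, 0.62, 0.94, 0.08 → R0 = 6.12
x·lx·mx: 0, 0.99, 1.96, 5.16, 3.16, 3.1, 5.64, 0.56 → Σ = 20.57
T = 20.57 / 6.12 = 3.361111… → 3.36

3.36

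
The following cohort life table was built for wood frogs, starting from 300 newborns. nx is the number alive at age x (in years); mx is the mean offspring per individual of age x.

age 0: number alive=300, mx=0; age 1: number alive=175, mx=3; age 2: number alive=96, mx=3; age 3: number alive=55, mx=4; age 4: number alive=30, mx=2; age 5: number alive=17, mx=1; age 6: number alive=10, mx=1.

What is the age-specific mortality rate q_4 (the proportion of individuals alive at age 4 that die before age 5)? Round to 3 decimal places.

lx = nx/n0 = nx/300: 1, 0.58333…, 0.32, 0.18333…, 0.1, 0.05667…, 0.03333…
q_4 = (l_4 − l_5) / l_4 = (0.1 − 0.056667…) / 0.1
     = 0.043333… / 0.1 = 0.433333… → 0.433

0.433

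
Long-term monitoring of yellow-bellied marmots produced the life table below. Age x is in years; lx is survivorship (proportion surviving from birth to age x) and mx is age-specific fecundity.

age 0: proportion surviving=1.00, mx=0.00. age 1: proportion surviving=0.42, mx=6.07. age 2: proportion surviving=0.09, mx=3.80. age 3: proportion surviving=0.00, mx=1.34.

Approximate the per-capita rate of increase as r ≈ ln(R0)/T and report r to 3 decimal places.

0.949

R0 = Σ lx·mx = 0 + 2.5494 + 0.342 + 0 = 2.8914
Σ x·lx·mx = 3.2334; T = 3.2334/2.8914 = 1.11828…
r ≈ ln(R0)/T = ln(2.8914)/1.11828… = 0.94944… → 0.949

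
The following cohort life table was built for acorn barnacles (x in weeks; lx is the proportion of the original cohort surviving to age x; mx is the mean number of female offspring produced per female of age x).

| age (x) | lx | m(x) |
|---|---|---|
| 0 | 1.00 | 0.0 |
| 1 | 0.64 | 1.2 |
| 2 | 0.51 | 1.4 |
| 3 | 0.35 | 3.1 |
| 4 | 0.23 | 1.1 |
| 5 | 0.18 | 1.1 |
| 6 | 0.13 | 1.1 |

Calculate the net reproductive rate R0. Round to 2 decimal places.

lx·mx by age: 0, 0.768, 0.714, 1.085, 0.253, 0.198, 0.143
R0 = Σ lx·mx = 3.161 → 3.16

3.16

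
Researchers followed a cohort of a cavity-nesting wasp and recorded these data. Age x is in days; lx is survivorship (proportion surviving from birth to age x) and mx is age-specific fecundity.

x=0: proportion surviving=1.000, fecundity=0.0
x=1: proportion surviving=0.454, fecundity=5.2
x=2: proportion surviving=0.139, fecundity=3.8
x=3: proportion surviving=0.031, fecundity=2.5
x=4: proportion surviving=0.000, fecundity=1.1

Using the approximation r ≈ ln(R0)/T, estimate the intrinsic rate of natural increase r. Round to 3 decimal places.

0.884

R0 = Σ lx·mx = 0 + 2.3608 + 0.5282 + 0.0775 + 0 = 2.9665
Σ x·lx·mx = 3.6497; T = 3.6497/2.9665 = 1.23031…
r ≈ ln(R0)/T = ln(2.9665)/1.23031… = 0.88383… → 0.884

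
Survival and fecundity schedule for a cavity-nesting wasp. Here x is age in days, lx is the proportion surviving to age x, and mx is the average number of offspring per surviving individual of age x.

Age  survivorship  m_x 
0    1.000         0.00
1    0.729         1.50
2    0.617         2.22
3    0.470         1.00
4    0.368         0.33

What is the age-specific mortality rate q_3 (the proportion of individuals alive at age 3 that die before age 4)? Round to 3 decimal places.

q_3 = (l_3 − l_4) / l_3 = (0.47 − 0.368) / 0.47
     = 0.102 / 0.47 = 0.217021… → 0.217

0.217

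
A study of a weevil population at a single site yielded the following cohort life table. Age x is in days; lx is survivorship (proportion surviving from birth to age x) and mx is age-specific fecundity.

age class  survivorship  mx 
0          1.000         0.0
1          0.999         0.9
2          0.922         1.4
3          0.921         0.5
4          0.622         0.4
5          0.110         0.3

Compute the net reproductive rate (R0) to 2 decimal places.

2.93

lx·mx by age: 0, 0.8991, 1.2908, 0.4605, 0.2488, 0.033
R0 = Σ lx·mx = 2.9322 → 2.93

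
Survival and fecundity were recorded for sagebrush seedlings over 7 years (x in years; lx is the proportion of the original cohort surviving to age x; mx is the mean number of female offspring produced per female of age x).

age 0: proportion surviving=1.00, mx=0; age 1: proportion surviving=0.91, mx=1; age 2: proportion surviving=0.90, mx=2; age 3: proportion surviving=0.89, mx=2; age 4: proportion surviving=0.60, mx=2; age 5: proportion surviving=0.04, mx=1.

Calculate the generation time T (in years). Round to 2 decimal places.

lx·mx: 0, 0.91, 1.8, 1.78, 1.2, 0.04 → R0 = 5.73
x·lx·mx: 0, 0.91, 3.6, 5.34, 4.8, 0.2 → Σ = 14.85
T = 14.85 / 5.73 = 2.591623… → 2.59

2.59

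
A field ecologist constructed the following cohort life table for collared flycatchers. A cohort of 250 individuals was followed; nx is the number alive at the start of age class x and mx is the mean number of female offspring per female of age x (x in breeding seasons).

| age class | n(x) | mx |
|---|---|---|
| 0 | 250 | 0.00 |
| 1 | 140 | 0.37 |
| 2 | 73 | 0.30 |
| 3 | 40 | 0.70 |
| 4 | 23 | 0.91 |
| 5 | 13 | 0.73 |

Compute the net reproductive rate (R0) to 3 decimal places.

0.528

lx = nx/n0 = nx/250: 1, 0.56, 0.292, 0.16, 0.092, 0.052
lx·mx by age: 0, 0.2072, 0.0876, 0.112, 0.08372, 0.03796
R0 = Σ lx·mx = 0.52848 → 0.528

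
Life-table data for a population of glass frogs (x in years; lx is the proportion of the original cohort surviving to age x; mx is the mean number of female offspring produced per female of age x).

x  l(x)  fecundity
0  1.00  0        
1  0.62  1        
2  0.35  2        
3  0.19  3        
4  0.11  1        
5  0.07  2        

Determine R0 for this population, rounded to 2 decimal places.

lx·mx by age: 0, 0.62, 0.7, 0.57, 0.11, 0.14
R0 = Σ lx·mx = 2.14 → 2.14

2.14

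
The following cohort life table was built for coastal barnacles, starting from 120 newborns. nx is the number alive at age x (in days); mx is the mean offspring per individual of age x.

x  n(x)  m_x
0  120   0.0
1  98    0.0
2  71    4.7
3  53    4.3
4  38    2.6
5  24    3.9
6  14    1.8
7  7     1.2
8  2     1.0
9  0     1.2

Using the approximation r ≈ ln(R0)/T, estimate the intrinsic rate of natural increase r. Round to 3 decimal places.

0.610

lx = nx/n0 = nx/120: 1, 0.81667…, 0.59167…, 0.44167…, 0.31667…, 0.2, 0.11667…, 0.05833…, 0.01667…, 0
R0 = Σ lx·mx = 0 + 0 + 2.78083… + 1.89917… + 0.82333… + 0.78 + 0.21… + 0.07… + 0.01667… + 0 = 6.58…
Σ x·lx·mx = 20.335833…; T = 20.335833…/6.58… = 3.09055…
r ≈ ln(R0)/T = ln(6.58…)/3.09055… = 0.60961… → 0.610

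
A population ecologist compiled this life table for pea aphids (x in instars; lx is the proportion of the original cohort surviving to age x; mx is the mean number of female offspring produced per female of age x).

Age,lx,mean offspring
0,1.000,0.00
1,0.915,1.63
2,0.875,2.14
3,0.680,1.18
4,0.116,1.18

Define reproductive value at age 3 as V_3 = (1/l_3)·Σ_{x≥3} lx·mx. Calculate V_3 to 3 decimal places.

1.381

lx·mx for x ≥ 3: 0.8024, 0.13688 → sum = 0.93928
V_3 = 0.93928 / l_3 = 0.93928 / 0.68 = 1.381294… → 1.381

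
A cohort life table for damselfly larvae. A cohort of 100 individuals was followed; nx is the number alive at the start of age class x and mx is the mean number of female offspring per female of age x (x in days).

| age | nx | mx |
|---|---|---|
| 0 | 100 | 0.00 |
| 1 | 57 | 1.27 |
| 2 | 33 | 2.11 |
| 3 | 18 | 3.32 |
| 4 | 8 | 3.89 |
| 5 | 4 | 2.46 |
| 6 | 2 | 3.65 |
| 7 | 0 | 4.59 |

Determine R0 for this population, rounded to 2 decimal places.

lx = nx/n0 = nx/100: 1, 0.57, 0.33, 0.18, 0.08, 0.04, 0.02, 0
lx·mx by age: 0, 0.7239, 0.6963, 0.5976, 0.3112, 0.0984, 0.073, 0
R0 = Σ lx·mx = 2.5004 → 2.50

2.50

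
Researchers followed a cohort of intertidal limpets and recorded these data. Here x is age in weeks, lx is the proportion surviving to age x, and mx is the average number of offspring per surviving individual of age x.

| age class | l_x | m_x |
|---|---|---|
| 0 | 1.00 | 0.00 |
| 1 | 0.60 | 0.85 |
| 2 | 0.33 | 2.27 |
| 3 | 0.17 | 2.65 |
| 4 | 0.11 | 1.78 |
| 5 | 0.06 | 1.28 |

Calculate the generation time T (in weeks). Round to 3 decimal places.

2.284

lx·mx: 0, 0.51, 0.7491, 0.4505, 0.1958, 0.0768 → R0 = 1.9822
x·lx·mx: 0, 0.51, 1.4982, 1.3515, 0.7832, 0.384 → Σ = 4.5269
T = 4.5269 / 1.9822 = 2.283776… → 2.284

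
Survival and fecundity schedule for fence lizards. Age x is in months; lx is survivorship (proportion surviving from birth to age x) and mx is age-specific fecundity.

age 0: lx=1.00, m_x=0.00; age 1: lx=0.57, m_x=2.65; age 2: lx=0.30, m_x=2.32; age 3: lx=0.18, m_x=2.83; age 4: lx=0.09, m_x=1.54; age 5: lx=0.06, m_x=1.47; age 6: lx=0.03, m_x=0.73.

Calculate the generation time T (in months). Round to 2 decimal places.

lx·mx: 0, 1.5105, 0.696, 0.5094, 0.1386, 0.0882, 0.0219 → R0 = 2.9646
x·lx·mx: 0, 1.5105, 1.392, 1.5282, 0.5544, 0.441, 0.1314 → Σ = 5.5575
T = 5.5575 / 2.9646 = 1.874621… → 1.87

1.87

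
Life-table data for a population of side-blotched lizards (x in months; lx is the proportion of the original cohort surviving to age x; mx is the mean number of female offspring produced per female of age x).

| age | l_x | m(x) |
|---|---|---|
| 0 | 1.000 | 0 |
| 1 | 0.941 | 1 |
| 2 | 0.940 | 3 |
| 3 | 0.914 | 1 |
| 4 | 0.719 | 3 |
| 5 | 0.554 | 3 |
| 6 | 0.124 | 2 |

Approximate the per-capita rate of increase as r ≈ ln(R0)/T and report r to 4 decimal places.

R0 = Σ lx·mx = 0 + 0.941 + 2.82 + 0.914 + 2.157 + 1.662 + 0.248 = 8.742
Σ x·lx·mx = 27.749; T = 27.749/8.742 = 3.17422…
r ≈ ln(R0)/T = ln(8.742)/3.17422… = 0.683047… → 0.6830

0.6830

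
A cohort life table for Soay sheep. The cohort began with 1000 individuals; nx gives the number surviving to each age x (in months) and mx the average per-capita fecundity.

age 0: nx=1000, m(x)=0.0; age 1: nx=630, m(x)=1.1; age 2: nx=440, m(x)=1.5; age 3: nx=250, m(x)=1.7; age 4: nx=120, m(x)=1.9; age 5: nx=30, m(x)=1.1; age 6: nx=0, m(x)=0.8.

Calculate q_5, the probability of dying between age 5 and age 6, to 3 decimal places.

1.000

lx = nx/n0 = nx/1000: 1, 0.63, 0.44, 0.25, 0.12, 0.03, 0
q_5 = (l_5 − l_6) / l_5 = (0.03 − 0) / 0.03
     = 0.03 / 0.03 = 1 → 1.000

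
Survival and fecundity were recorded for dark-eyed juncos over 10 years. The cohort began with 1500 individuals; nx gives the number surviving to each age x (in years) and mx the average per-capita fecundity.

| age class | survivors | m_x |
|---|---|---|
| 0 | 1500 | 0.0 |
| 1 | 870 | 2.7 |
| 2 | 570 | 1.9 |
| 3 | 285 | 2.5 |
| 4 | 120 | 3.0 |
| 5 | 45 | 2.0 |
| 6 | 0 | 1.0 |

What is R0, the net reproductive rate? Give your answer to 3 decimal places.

3.063

lx = nx/n0 = nx/1500: 1, 0.58, 0.38, 0.19, 0.08, 0.03, 0
lx·mx by age: 0, 1.566, 0.722, 0.475, 0.24, 0.06, 0
R0 = Σ lx·mx = 3.063 → 3.063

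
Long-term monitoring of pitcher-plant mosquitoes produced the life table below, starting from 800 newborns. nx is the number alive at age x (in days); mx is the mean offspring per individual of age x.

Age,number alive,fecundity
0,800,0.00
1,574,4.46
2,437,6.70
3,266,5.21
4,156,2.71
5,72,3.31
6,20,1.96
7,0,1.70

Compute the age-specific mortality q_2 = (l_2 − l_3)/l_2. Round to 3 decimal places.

lx = nx/n0 = nx/800: 1, 0.7175, 0.54625, 0.3325, 0.195, 0.09, 0.025, 0
q_2 = (l_2 − l_3) / l_2 = (0.54625 − 0.3325) / 0.54625
     = 0.21375 / 0.54625 = 0.391304… → 0.391

0.391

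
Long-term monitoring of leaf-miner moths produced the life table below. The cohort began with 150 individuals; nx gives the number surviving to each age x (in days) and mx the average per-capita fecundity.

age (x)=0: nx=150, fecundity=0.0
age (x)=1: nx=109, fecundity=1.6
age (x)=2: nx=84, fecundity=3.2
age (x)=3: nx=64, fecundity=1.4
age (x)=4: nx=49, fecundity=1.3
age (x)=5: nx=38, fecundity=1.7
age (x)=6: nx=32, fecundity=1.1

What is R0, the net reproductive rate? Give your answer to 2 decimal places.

lx = nx/n0 = nx/150: 1, 0.72667…, 0.56, 0.42667…, 0.32667…, 0.25333…, 0.21333…
lx·mx by age: 0, 1.162667…, 1.792, 0.597333…, 0.424667…, 0.430667…, 0.234667…
R0 = Σ lx·mx = 4.642… → 4.64

4.64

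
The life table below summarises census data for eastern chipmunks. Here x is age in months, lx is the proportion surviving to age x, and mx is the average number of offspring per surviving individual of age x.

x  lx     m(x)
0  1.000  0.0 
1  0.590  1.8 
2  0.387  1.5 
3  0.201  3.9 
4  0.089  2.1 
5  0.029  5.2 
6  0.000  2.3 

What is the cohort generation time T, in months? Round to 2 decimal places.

lx·mx: 0, 1.062, 0.5805, 0.7839, 0.1869, 0.1508, 0 → R0 = 2.7641
x·lx·mx: 0, 1.062, 1.161, 2.3517, 0.7476, 0.754, 0 → Σ = 6.0763
T = 6.0763 / 2.7641 = 2.198292… → 2.20

2.20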